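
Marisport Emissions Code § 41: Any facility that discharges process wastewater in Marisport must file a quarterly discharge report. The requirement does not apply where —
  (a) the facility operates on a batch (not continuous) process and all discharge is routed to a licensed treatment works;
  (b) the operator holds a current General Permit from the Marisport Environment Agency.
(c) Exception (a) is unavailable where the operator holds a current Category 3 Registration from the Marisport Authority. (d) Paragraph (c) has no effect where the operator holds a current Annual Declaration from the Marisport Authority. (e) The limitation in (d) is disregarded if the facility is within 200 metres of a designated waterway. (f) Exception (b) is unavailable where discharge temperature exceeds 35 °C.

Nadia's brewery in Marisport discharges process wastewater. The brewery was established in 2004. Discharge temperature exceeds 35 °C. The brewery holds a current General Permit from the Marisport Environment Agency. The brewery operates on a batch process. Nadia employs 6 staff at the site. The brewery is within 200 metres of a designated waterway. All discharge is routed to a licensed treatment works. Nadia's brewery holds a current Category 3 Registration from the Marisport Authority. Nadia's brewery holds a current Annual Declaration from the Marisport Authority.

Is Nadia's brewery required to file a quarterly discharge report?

All of (a)'s requirements are met (the facility operates on a batch process; discharge is routed to a licensed treatment works). But applying paragraphs (c)–(e): (c) is triggered — a current Category 3 Registration is held. (d) applies (a current Annual Declaration is held), but is itself disapplied by (e): (e) is engaged — the brewery is within 200 m of a designated waterway. (a) is therefore removed.
Exception (b) is satisfied on its face — a current General Permit is held. Turning to paragraph (f): (f) operates against (b): discharge temperature exceeds 35 °C. (b) is therefore removed.
No exception is made out. Nadia's brewery falls within the general rule.

Yes — Nadia's brewery must file a quarterly discharge report.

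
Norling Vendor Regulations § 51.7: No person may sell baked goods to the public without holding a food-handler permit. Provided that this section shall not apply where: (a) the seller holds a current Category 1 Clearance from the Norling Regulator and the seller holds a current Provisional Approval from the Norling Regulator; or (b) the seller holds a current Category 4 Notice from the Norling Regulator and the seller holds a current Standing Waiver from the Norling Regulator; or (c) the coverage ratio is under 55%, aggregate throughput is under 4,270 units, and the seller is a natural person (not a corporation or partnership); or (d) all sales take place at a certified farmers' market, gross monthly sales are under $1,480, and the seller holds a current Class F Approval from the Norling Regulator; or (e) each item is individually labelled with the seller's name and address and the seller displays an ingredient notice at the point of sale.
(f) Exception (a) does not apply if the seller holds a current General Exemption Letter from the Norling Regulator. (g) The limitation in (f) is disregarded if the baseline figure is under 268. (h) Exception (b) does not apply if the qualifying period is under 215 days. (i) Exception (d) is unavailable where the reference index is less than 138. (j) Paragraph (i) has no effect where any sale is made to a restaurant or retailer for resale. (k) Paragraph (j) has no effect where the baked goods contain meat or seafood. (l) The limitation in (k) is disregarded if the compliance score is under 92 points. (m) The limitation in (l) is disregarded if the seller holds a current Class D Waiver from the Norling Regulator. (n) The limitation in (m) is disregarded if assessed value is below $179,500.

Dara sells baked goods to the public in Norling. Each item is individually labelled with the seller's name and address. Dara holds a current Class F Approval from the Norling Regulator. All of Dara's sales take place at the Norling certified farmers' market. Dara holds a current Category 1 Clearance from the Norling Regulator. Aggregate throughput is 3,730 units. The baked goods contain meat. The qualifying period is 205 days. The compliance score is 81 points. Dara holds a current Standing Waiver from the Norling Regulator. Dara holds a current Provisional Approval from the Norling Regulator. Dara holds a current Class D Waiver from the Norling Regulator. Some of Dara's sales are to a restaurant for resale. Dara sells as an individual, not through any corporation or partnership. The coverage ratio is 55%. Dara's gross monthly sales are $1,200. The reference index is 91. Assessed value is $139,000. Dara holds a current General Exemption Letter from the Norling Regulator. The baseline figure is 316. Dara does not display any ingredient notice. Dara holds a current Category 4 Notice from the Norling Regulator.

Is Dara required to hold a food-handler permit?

No — exception (d) applies; Dara is not required to hold a food-handler permit.

Exception (a) is satisfied on its face — a current Category 1 Clearance is held; a current Provisional Approval is held. But: (f) operates against (a): a current General Exemption Letter is held. (g) is inapplicable (the baseline figure is 316, not under 268), so (f) stands. (a) is therefore removed.
All of (b)'s requirements are met (a current Category 4 Notice is held; a current Standing Waiver is held). But: (h) applies — the qualifying period is 205 days, under the 215 days limit. So (b) is unavailable.
Exception (c) does not apply: the coverage ratio is 55%, not under 55%.
Exception (d): all sales are at a certified farmers' market; gross monthly sales are $1,200, under the $1,480 limit; a current Class F Approval is held — every condition holds. Applying paragraphs (i)–(n): (i) would limit (d) — the reference index is 91, less than the 138 limit — but (j) sets (i) aside: (j) operates — some sales are to a restaurant for resale. (k) would limit (j) — the baked goods contain meat — but (l) sets (k) aside: (l) is triggered — the compliance score is 81 points, under the 92 points limit. (m) would limit (l) — a current Class D Waiver is held — but (n) sets (m) aside: (n) operates against (m): assessed value is $139,000, below the $179,500 limit. So (d) applies.
Exception (e) does not apply: no ingredient notice is displayed.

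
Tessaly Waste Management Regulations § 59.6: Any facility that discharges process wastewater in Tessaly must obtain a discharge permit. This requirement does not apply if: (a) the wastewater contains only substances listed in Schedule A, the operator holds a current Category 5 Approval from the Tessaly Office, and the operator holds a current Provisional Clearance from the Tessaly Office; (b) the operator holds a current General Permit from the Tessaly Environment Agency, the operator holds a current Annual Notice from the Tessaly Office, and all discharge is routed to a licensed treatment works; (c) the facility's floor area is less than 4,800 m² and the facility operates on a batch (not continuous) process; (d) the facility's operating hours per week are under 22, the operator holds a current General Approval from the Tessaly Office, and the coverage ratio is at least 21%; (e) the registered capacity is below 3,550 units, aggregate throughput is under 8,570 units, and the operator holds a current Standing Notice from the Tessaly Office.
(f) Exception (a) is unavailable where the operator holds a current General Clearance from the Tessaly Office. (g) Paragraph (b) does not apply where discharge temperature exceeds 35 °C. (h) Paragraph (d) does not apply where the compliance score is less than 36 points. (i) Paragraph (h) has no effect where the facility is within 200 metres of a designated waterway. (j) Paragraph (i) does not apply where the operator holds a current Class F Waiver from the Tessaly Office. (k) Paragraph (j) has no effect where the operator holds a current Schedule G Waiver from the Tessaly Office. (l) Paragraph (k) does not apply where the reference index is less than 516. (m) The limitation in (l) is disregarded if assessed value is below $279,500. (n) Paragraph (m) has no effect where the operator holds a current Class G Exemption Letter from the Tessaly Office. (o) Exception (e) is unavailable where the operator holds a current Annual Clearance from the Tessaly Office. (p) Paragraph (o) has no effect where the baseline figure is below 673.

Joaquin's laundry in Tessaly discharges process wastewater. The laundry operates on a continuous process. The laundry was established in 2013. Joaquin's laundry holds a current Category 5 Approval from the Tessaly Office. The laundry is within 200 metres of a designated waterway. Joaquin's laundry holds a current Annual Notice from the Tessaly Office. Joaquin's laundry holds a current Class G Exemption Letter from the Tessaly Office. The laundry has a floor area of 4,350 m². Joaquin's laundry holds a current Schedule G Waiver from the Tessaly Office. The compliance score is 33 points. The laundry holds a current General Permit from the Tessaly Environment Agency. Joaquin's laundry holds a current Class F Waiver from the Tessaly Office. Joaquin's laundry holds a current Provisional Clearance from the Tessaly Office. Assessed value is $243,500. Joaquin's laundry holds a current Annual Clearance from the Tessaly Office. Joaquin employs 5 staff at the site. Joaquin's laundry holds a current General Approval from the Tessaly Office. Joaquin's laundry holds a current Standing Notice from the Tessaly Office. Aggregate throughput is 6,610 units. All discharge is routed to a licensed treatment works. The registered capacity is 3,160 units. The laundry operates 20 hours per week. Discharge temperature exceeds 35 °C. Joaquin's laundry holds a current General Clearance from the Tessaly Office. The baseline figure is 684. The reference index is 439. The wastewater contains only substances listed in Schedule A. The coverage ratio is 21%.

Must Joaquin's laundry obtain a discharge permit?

Exception (a)'s conditions are all satisfied: the wastewater is Schedule-A-only; a current Category 5 Approval is held; a current Provisional Clearance is held. But: (f) is triggered — a current General Clearance is held. Exception (a) does not apply.
Exception (b) is satisfied on its face — a current General Permit is held; a current Annual Notice is held; discharge is routed to a licensed treatment works. But: (g) operates against (b): discharge temperature exceeds 35 °C. Exception (b) does not apply.
Exception (c) does not apply: the facility operates on a continuous process.
Exception (d): the facility's operating hours per week are 20, under the 22 limit; a current General Approval is held; the coverage ratio is 21%, meeting the 21% threshold — every condition holds. But applying paragraphs (h)–(n): (h) operates against (d): the compliance score is 33 points, less than the 36 points limit. (i) would limit (h) — the laundry is within 200 m of a designated waterway — but (j) sets (i) aside: (j) is engaged — a current Class F Waiver is held. (k) applies (a current Schedule G Waiver is held), but is displaced by (l): (l) operates against (k): the reference index is 439, less than the 516 limit. (m) operates (assessed value is $243,500, below the $279,500 limit), but is set aside by (n): (n) applies — a current Class G Exemption Letter is held. Exception (d) does not apply.
Exception (e): the registered capacity is 3,160 units, below the 3,550 units limit; aggregate throughput is 6,610 units, under the 8,570 units limit; a current Standing Notice is held — every condition holds. However, paragraphs (o)–(p) must be considered: (o) operates against (e): a current Annual Clearance is held. (p), which would lift (o), is not triggered — the baseline figure is 684, not below 673. So (e) is unavailable.
Every exception is unavailable, so the rule governs.

Yes — Joaquin's laundry must obtain a discharge permit.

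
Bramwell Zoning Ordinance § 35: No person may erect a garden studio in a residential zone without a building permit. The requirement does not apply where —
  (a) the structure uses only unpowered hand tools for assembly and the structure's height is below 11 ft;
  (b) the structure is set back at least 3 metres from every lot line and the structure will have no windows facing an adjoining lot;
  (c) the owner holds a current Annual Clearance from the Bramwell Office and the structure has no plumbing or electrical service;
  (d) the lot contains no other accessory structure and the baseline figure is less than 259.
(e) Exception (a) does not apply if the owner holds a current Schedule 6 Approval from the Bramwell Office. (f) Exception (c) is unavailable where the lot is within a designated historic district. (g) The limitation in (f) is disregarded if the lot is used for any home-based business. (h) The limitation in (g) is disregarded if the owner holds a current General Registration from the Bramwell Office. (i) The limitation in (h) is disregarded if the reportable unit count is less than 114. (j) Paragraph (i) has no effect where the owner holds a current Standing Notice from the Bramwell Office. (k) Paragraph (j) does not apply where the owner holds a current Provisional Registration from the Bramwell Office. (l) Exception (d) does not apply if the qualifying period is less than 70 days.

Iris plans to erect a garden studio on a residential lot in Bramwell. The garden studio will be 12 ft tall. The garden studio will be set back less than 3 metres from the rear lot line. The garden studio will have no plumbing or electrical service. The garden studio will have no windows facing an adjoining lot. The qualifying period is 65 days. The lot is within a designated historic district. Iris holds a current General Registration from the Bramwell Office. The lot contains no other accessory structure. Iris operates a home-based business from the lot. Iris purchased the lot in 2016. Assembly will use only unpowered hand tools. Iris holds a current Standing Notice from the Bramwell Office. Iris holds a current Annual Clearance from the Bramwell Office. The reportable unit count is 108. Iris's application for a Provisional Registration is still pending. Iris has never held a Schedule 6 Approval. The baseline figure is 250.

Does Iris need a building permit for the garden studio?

Yes — Iris must obtain a building permit.

Exception (a) fails — the structure's height is 12 ft, not below 11 ft.
Exception (b) does not apply: the rear setback is under 3 m.
All of (c)'s requirements are met (a current Annual Clearance is held; there is no plumbing or electrical service). But: (f) operates against (c): the lot is in a historic district. (g) is engaged (a home-based business operates on the lot), but is overridden by (h): (h) operates against (g): a current General Registration is held. (i) applies (the reportable unit count is 108, less than the 114 limit), but is displaced by (j): (j) operates against (i): a current Standing Notice is held. (k), which would lift (j), is not triggered — the Provisional Registration is not current. (c) is therefore removed.
All of (d)'s requirements are met (the lot has no other accessory structure; the baseline figure is 250, less than the 259 limit). Turning to paragraph (l): (l) is engaged — the qualifying period is 65 days, less than the 70 days limit. So (d) is unavailable.
No exception displaces § 35.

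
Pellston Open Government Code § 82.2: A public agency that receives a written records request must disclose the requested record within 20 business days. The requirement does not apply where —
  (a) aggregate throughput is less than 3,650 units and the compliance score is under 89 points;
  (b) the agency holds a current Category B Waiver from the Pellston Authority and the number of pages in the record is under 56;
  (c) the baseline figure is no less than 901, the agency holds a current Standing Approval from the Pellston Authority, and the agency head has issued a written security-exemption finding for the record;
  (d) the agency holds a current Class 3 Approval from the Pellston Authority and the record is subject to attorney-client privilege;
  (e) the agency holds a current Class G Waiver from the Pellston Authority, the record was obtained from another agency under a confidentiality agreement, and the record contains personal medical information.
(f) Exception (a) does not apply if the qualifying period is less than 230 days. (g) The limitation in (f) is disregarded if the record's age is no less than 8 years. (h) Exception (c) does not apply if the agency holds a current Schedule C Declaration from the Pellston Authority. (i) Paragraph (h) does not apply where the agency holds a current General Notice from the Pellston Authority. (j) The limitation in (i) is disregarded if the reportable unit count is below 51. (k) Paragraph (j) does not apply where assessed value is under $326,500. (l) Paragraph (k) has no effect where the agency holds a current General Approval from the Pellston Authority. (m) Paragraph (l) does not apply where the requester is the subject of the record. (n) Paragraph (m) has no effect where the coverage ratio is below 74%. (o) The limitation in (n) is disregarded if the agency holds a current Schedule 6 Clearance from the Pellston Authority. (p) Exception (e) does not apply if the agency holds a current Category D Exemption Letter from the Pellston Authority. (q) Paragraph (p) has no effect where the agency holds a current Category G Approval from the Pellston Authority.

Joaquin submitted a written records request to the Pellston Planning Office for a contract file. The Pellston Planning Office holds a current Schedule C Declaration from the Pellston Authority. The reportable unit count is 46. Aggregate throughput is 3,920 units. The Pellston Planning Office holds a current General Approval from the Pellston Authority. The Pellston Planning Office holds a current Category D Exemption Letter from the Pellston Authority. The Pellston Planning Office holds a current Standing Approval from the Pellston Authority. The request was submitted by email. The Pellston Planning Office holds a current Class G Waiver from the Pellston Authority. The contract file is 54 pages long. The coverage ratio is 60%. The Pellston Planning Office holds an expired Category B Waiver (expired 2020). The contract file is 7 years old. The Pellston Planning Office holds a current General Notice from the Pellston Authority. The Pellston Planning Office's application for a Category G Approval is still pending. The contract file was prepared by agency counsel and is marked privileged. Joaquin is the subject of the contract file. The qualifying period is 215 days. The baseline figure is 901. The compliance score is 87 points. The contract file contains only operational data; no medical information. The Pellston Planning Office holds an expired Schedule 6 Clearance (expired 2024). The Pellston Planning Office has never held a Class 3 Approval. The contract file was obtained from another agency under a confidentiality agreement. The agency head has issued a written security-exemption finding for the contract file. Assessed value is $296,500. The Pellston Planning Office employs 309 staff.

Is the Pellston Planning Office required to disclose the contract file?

Exception (a) does not apply: aggregate throughput is 3,920 units, not less than 3,650 units.
Exception (b) requires that the agency holds a current Category B Waiver from the Pellston Authority; but the Category B Waiver is not current, so (b) is unavailable.
Exception (c): the baseline figure is 901, meeting the 901 threshold; a current Standing Approval is held; a written security-exemption finding has been issued — every condition holds. But applying paragraphs (h)–(o): (h) is engaged — a current Schedule C Declaration is held. (i) would limit (h) — a current General Notice is held — but (j) sets (i) aside: (j) operates — the reportable unit count is 46, below the 51 limit. (k) operates (assessed value is $296,500, under the $326,500 limit), but is set aside by (l): (l) operates against (k): a current General Approval is held. (m) would limit (l) — Joaquin is the subject of the contract file — but (n) sets (m) aside: (n) operates against (m): the coverage ratio is 60%, below the 74% limit. (o) does not operate here (no current Schedule 6 Clearance is held), so (n) stands. Exception (c) does not apply.
Exception (d) does not apply: there is no Class 3 Approval in force.
Exception (e) does not apply: the contract file contains only operational data.
Every exception is unavailable, so the rule governs.

Yes — the Pellston Planning Office must disclose the contract file.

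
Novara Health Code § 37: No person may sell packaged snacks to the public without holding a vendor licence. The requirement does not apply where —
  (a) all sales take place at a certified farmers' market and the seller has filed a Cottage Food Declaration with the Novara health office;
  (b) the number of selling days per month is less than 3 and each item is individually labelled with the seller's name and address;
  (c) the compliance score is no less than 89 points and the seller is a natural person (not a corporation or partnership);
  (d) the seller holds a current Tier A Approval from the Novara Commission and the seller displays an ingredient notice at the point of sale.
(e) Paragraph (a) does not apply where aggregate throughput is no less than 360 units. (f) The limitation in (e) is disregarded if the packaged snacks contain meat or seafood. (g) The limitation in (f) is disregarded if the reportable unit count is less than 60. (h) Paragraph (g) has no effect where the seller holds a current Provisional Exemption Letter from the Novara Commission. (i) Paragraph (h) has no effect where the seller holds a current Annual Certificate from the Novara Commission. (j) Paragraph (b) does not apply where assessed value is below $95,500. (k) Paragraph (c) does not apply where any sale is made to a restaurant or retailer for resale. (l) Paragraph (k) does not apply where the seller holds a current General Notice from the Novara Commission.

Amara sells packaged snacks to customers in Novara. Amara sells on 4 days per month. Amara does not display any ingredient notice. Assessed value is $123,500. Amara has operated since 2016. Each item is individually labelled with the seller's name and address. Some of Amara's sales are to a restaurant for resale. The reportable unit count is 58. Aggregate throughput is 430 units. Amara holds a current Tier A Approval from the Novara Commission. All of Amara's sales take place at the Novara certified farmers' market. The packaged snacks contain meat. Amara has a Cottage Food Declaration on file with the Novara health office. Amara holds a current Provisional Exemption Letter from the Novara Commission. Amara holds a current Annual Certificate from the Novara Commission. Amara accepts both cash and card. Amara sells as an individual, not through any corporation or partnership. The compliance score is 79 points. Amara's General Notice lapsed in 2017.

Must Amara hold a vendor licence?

Yes — Amara must hold a vendor licence.

Exception (a)'s conditions are all satisfied: all sales are at a certified farmers' market; a Cottage Food Declaration is on file. However, paragraphs (e)–(i) must be considered: (e) applies — aggregate throughput is 430 units, meeting the 360 units threshold. (f) is triggered (the packaged snacks contain meat), but is itself disapplied by (g): (g) is triggered — the reportable unit count is 58, less than the 60 limit. (h) is engaged (a current Provisional Exemption Letter is held), but is itself disapplied by (i): (i) operates against (h): a current Annual Certificate is held. Exception (a) does not apply.
Exception (b) does not apply: the number of selling days per month is 4, not less than 3.
Exception (c) fails — the compliance score is 79 points, short of 89 points.
Exception (d) does not apply: no ingredient notice is displayed.
No exception displaces § 37.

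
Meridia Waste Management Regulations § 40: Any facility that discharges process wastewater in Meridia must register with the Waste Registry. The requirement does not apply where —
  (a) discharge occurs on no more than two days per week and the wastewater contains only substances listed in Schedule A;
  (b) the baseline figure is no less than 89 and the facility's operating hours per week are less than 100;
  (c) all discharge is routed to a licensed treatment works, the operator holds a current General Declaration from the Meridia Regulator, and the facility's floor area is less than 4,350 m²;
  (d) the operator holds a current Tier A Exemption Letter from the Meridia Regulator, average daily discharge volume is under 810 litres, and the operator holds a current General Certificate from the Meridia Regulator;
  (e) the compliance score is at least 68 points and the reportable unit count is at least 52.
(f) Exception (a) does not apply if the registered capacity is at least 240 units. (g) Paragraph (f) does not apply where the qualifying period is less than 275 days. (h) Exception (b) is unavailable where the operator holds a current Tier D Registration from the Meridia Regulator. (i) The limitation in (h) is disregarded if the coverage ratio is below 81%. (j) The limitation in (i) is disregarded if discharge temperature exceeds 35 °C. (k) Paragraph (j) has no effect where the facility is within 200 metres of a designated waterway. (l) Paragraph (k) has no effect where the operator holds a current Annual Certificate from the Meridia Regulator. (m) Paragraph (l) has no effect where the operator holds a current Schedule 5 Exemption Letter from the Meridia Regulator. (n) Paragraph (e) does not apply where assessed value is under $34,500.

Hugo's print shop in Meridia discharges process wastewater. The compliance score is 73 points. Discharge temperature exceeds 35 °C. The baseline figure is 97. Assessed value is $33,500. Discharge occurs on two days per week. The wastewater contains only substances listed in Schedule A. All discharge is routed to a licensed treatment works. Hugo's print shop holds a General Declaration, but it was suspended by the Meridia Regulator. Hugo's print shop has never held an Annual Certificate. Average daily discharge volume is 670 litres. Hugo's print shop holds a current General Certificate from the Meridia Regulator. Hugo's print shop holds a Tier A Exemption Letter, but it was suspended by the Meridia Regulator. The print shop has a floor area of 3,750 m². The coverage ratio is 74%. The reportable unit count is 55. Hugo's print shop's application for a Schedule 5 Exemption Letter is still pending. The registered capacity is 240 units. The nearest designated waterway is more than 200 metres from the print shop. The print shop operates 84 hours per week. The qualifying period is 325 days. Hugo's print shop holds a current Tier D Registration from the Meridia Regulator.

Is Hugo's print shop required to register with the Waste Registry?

Yes — Hugo's print shop must register with the Waste Registry.

Exception (a)'s conditions are all satisfied: discharge occurs on no more than two days per week; the wastewater is Schedule-A-only. But: (f) is engaged — the registered capacity is 240 units, meeting the 240 units threshold. (g), which would lift (f), is not triggered — the qualifying period is 325 days, not less than 275 days. (a) is therefore removed.
Exception (b): the baseline figure is 97, meeting the 89 threshold; the facility's operating hours per week are 84, less than the 100 limit — every condition holds. But applying paragraphs (h)–(m): (h) operates — a current Tier D Registration is held. (i) applies (the coverage ratio is 74%, below the 81% limit), but is displaced by (j): (j) applies — discharge temperature exceeds 35 °C. (k) does not operate here (the print shop is more than 200 m from any designated waterway), so (j) stands. (b) is therefore removed.
Exception (c) requires that the operator holds a current General Declaration from the Meridia Regulator; but the General Declaration is not current, so (c) is unavailable.
Exception (d) fails — no current Tier A Exemption Letter is held.
Exception (e): the compliance score is 73 points, meeting the 68 points threshold; the reportable unit count is 55, meeting the 52 threshold — every condition holds. However, paragraph (n) must be considered: (n) operates against (e): assessed value is $33,500, under the $34,500 limit. So (e) is unavailable.
No exception is made out. Hugo's print shop falls within the general rule.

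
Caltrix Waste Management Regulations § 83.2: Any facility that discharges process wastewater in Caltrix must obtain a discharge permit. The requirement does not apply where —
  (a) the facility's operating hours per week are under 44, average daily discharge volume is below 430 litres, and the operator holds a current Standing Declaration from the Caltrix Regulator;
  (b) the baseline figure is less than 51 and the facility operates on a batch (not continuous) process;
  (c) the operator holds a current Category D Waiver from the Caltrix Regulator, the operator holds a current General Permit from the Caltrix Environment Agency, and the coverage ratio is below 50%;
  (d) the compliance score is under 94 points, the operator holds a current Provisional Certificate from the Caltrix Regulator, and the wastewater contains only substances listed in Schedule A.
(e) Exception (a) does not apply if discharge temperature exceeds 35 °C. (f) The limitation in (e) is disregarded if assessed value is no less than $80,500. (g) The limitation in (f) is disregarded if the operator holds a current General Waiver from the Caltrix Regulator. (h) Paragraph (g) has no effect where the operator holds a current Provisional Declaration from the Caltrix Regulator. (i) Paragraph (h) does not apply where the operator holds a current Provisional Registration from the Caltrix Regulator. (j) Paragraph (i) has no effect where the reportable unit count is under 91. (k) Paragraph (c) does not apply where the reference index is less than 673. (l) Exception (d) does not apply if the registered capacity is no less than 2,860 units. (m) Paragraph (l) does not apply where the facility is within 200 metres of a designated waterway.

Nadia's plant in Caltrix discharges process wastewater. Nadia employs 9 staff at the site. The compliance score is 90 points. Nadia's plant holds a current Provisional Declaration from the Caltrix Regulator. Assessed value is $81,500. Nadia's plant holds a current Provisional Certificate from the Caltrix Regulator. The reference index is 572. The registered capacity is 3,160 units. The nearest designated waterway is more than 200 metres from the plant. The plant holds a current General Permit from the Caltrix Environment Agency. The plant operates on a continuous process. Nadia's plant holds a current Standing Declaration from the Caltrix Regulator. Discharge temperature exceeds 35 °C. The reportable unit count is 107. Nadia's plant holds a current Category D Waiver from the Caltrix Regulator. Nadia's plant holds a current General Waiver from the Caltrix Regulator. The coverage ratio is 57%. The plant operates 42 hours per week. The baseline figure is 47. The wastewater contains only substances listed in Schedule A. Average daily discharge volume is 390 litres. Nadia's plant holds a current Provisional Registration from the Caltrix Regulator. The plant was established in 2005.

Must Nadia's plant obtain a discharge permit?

Yes — Nadia's plant must obtain a discharge permit.

All of (a)'s requirements are met (the facility's operating hours per week are 42, under the 44 limit; average daily discharge volume is 390 litres, below the 430 litres limit; a current Standing Declaration is held). Turning to paragraphs (e)–(j): (e) is engaged — discharge temperature exceeds 35 °C. (f) would limit (e) — assessed value is $81,500, meeting the $80,500 threshold — but (g) sets (f) aside: (g) operates against (f): a current General Waiver is held. (h) is engaged (a current Provisional Declaration is held), but is displaced by (i): (i) operates against (h): a current Provisional Registration is held. (j), which would lift (i), does not operate here — the reportable unit count is 107, not under 91. Exception (a) does not apply.
Exception (b) does not apply: the facility operates on a continuous process.
Exception (c) requires that the coverage ratio is below 50%; but the coverage ratio is 57%, not below 50%, so (c) is unavailable.
All of (d)'s requirements are met (the compliance score is 90 points, under the 94 points limit; a current Provisional Certificate is held; the wastewater is Schedule-A-only). Turning to paragraphs (l)–(m): (l) operates against (d): the registered capacity is 3,160 units, meeting the 2,860 units threshold. (m), which would lift (l), is inapplicable — the plant is more than 200 m from any designated waterway. So (d) is unavailable.
No exception displaces § 83.2.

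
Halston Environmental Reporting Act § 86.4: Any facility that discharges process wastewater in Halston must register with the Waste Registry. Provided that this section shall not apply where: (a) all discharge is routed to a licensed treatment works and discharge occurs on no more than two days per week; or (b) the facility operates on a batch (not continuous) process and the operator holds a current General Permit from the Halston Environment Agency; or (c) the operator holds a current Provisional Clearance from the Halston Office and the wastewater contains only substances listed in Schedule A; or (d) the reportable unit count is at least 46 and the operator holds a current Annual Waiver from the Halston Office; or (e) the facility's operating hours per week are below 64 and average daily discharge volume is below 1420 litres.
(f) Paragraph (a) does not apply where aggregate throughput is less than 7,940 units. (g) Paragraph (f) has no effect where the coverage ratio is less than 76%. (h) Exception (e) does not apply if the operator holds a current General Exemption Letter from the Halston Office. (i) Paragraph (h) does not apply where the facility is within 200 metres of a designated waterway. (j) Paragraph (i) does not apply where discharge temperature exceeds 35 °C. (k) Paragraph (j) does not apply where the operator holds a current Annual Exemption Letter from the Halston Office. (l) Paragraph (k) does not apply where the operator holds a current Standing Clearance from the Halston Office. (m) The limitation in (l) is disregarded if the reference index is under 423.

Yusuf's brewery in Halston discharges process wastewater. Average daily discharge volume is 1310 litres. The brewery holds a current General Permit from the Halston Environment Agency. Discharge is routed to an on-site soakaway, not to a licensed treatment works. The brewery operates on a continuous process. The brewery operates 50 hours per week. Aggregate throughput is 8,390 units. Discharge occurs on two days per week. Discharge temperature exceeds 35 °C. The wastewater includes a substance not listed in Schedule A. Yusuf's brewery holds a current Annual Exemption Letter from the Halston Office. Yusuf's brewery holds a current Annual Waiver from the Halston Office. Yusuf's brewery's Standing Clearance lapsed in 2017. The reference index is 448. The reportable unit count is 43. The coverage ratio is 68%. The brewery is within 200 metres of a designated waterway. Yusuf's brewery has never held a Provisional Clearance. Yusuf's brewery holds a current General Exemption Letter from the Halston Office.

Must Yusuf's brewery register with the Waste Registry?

Exception (a) fails — discharge is not routed to a licensed treatment works.
Exception (b) does not apply: the facility operates on a continuous process.
Exception (c) does not apply: no current Provisional Clearance is held.
Exception (d) fails — the reportable unit count is 43, short of 46.
Exception (e): the facility's operating hours per week are 50, below the 64 limit; average daily discharge volume is 1310 litres, below the 1420 litres limit — every condition holds. Under paragraphs (h)–(m): (h) applies (a current General Exemption Letter is held), but is displaced by (i): (i) operates — the brewery is within 200 m of a designated waterway. (j) would limit (i) — discharge temperature exceeds 35 °C — but (k) sets (j) aside: (k) operates against (j): a current Annual Exemption Letter is held. (l), which would lift (k), is inapplicable — no current Standing Clearance is held. (e) remains available.

No — exception (e) applies; Yusuf's brewery is not required to register with the Waste Registry.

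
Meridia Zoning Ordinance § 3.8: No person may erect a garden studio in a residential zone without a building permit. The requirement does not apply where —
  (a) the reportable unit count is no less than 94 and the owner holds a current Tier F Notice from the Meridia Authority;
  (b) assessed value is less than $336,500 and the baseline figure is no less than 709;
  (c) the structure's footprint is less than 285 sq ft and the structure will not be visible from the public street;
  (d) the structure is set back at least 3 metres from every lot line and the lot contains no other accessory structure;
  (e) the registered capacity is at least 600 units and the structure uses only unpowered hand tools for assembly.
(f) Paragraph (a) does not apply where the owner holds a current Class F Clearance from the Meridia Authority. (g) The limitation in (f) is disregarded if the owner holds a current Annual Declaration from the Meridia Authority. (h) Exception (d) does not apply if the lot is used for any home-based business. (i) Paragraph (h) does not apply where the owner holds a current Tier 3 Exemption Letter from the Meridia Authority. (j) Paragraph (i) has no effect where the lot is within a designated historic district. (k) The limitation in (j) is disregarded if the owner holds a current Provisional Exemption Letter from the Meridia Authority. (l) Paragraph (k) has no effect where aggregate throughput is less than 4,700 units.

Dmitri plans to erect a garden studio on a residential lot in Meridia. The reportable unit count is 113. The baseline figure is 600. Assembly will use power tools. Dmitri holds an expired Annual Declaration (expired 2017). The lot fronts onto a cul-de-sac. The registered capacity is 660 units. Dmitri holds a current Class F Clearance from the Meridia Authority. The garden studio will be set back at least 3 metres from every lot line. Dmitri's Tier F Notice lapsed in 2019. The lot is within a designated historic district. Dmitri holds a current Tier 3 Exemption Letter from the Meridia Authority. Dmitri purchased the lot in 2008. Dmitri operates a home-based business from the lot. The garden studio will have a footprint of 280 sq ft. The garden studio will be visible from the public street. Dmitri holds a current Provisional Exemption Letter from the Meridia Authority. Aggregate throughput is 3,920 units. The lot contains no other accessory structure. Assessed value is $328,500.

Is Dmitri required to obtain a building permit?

Exception (a) requires that the owner holds a current Tier F Notice from the Meridia Authority; but the Tier F Notice is not current, so (a) is unavailable.
Exception (b) fails — the baseline figure is 600, short of 709.
Exception (c) requires that the structure will not be visible from the public street; but the structure will be visible from the street, so (c) is unavailable.
Exception (d) is satisfied on its face — the setback is at least 3 m on every side; the lot has no other accessory structure. However, paragraphs (h)–(l) must be considered: (h) operates against (d): a home-based business operates on the lot. (i) would limit (h) — a current Tier 3 Exemption Letter is held — but (j) sets (i) aside: (j) operates against (i): the lot is in a historic district. (k) would limit (j) — a current Provisional Exemption Letter is held — but (l) sets (k) aside: (l) operates against (k): aggregate throughput is 3,920 units, less than the 4,700 units limit. So (d) is unavailable.
Exception (e) fails — assembly uses power tools.
No exception applies. The general rule governs.

Yes — Dmitri must obtain a building permit.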